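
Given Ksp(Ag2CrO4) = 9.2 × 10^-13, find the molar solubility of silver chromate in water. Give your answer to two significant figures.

Ag2CrO4(s) ⇌ 2 Ag^+(aq) + CrO4^2-(aq)
Ksp = [Ag^+]^2[CrO4^2-]
Let s = molar solubility. Then [Ag^+] = 2s and [CrO4^2-] = s.
Ksp = (2s)^2s = 4s^3
Solving, s = (9.2 × 10^-13/4)^(1/3) = 6.1 × 10^-5 M

s = 6.1 × 10^-5 M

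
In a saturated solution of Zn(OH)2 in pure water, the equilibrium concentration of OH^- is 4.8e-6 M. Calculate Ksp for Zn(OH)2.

Zn(OH)2(s) ⇌ Zn^2+ + 2 OH^-
Stoichiometry gives [Zn^2+] = (1/2)[OH^-] = 2.40 x 10^-6 M.
Ksp = [Zn^2+][OH^-]^2
Ksp = 2.40 × 10^-6 × (4.8 × 10^-6)^2 = 5.5 × 10^-17

5.5e-17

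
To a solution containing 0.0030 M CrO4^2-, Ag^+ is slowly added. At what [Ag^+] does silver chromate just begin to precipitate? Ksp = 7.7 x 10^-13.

Ag2CrO4(s) <=> 2 Ag^+(aq) + CrO4^2-(aq)
Ksp = [Ag^+]^2[CrO4^2-]
Precipitation begins when Q = Ksp. With [CrO4^2-] = 0.0030 M:
7.7 x 10^-13 = (0.0030) × [Ag^+]^2
[Ag^+] = (7.7 x 10^-13 / 3.0 × 10^-3)^(1/2) = 1.6 x 10^-5 M

1.6 × 10^-5 M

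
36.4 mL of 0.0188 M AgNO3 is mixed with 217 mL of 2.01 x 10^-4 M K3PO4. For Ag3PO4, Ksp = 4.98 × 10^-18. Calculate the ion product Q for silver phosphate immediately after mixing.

Q ≈ 3.39 × 10^-12

Total volume = 36.4 + 217 = 253.4 mL.
[Ag^+] = 1.88 × 10^-2 × (36.4/253.4) = 2.701 x 10^-3 M
[PO4^3-] = 2.01 x 10^-4 × (217/253.4) = 1.721 × 10^-4 M
Ag3PO4(s) ⇌ 3 Ag^+ + PO4^3-, so Q = [Ag^+]^3[PO4^3-]
Q = (2.701 x 10^-3)^3(1.721 × 10^-4) = 3.39 × 10^-12
Q > Ksp, so Ag3PO4 will precipitate.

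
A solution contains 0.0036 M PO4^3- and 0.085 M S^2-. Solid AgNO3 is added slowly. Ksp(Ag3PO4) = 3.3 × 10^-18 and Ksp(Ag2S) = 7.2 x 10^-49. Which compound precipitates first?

Each salt begins to precipitate when Q = Ksp, i.e. when [Ag^+] reaches its threshold.
For Ag3PO4: 3.3 × 10^-18 = 0.0036 × [Ag^+]^3  ⇒  [Ag^+] = 9.7 × 10^-6 M.
For Ag2S: 7.2 x 10^-49 = 0.085 × [Ag^+]^2  ⇒  [Ag^+] = 2.9 x 10^-24 M.
The salt with the lower threshold [Ag^+] precipitates first: Ag2S.

Ag2S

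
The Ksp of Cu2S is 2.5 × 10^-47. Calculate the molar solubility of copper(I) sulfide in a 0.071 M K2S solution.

Cu2S(s) ⇌ 2 Cu^+ + S^2-
Ksp = [Cu^+]^2[S^2-]
Let s be the molar solubility in this solution. [Cu^+] = 2s, [S^2-] = 0.071 + s ≈ 0.071 (Ksp is small, so little additional dissolves).
Ksp ≈ (2s)^2 × 0.071
s = 9.4 × 10^-24 M
Check: s = 9.4 x 10^-24 ≪ 0.071, so the approximation is valid.

9.4 x 10^-24 M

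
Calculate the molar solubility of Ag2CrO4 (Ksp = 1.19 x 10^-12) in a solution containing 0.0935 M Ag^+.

s = 1.36e-10 M

Ag2CrO4(s) <=> 2 Ag^+ + CrO4^2-
Ksp = [Ag^+]^2[CrO4^2-]
Let s be the molar solubility in this solution. [Ag^+] = 0.0935 + 2s ≈ 0.0935, [CrO4^2-] = s (Ksp is small, so little additional dissolves).
Ksp ≈ (0.0935)^2 × s
s = 1.36 × 10^-10 M
Check: 2s = 2.7 x 10^-10 ≪ 0.0935, so the approximation is valid.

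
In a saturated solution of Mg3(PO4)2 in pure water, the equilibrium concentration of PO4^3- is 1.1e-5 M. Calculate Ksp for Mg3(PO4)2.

Mg3(PO4)2(s) ⇌ 3 Mg^2+ + 2 PO4^3-
Stoichiometry gives [Mg^2+] = (3/2)[PO4^3-] = 1.65 × 10^-5 M.
Ksp = [Mg^2+]^3[PO4^3-]^2
Ksp = (1.65 × 10^-5)^3 × (1.1 × 10^-5)^2 = 5.4 × 10^-25

Ksp ≈ 5.4 x 10^-25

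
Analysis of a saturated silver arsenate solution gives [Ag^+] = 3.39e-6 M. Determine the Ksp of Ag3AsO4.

Ag3AsO4(s) ⇌ 3 Ag^+ + AsO4^3-
Stoichiometry gives [AsO4^3-] = (1/3)[Ag^+] = 1.130 × 10^-6 M.
Ksp = [Ag^+]^3[AsO4^3-]
Ksp = (3.39 x 10^-6)^3 × 1.130 × 10^-6 = 4.40 × 10^-23

4.40 × 10^-23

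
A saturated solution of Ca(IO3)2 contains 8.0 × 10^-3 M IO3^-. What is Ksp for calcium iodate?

Ca(IO3)2(s) ⇌ Ca^2+ + 2 IO3^-
Stoichiometry gives [Ca^2+] = (1/2)[IO3^-] = 4.00 × 10^-3 M.
Ksp = [Ca^2+][IO3^-]^2
Ksp = 4.00 × 10^-3 × (8.0 × 10^-3)^2 = 2.6 x 10^-7

Ksp = 2.6 x 10^-7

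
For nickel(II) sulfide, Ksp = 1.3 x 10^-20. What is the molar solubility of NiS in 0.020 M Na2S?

NiS(s) <=> Ni^2+ + S^2-
Ksp = [Ni^2+][S^2-]
Let s be the molar solubility in this solution. [Ni^2+] = s, [S^2-] = 0.020 + s ≈ 0.020 (since S^2- from Na2S dominates).
Ksp ≈ s × 0.020
s = 6.5 × 10^-19 M
Check: s = 6.5 x 10^-19 ≪ 0.020, so the approximation is valid.

6.5 x 10^-19 M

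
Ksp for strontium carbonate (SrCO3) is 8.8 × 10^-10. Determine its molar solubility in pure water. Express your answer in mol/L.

SrCO3(s) ⇌ Sr^2+(aq) + CO3^2-(aq)
Ksp = [Sr^2+][CO3^2-]
With molar solubility s: [Sr^2+] = s, [CO3^2-] = s.
Ksp = s × s = s^2
s = √(8.8 × 10^-10) = 3.0 × 10^-5 M

s = 3.0e-5 M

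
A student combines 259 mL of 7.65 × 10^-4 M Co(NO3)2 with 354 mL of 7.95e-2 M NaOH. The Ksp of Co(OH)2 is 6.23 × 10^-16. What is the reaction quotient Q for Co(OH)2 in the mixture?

Q = 6.81 × 10^-7

Total volume = 259 + 354 = 613 mL.
[Co^2+] = 7.65 × 10^-4 × (259/613) = 3.232 x 10^-4 M
[OH^-] = 7.95 × 10^-2 × (354/613) = 4.591 × 10^-2 M
Co(OH)2(s) ⇌ Co^2+ + 2 OH^-, so Q = [Co^2+][OH^-]^2
Q = (3.232 × 10^-4)(4.591 x 10^-2)^2 = 6.81 x 10^-7
Q > Ksp, so Co(OH)2 will precipitate.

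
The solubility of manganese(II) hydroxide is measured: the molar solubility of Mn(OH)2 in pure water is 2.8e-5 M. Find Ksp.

Mn(OH)2(s) ⇌ Mn^2+ + 2 OH^-
With molar solubility s: [Mn^2+] = s, [OH^-] = 2s.
Ksp = [Mn^2+][OH^-]^2
Substituting: Ksp = s(2s)^2 = 4s^3
With s = 2.8 × 10^-5: Ksp = 8.8 x 10^-14

8.8e-14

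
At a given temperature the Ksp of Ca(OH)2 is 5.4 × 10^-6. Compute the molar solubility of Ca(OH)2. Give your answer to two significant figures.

s = 1.1e-2 M

Ca(OH)2(s) <=> Ca^2+(aq) + 2 OH^-(aq)
Ksp = [Ca^2+][OH^-]^2
Let s = molar solubility. Then [Ca^2+] = s and [OH^-] = 2s.
Ksp = s(2s)^2 = 4s^3
s = (5.4 × 10^-6 / 4)^(1/3) = 1.1 x 10^-2 M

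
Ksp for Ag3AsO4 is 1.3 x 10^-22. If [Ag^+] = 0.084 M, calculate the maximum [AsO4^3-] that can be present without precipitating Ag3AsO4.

Ag3AsO4(s) <=> 3 Ag^+ + AsO4^3-
Ksp = [Ag^+]^3[AsO4^3-]
Precipitation begins when Q = Ksp. With [Ag^+] = 0.084 M:
1.3 x 10^-22 = (0.084)^3 × [AsO4^3-]
[AsO4^3-] = (1.3 x 10^-22 / 5.93 × 10^-4) = 2.2 × 10^-19 M

2.2 × 10^-19 M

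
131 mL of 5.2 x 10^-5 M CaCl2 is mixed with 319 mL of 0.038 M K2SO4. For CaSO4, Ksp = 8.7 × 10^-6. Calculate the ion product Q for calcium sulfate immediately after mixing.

Total volume = 131 + 319 = 450 mL.
[Ca^2+] = 5.2 x 10^-5 × (131/450) = 1.51 × 10^-5 M
[SO4^2-] = 3.8 x 10^-2 × (319/450) = 2.69 × 10^-2 M
CaSO4(s) ⇌ Ca^2+(aq) + SO4^2-(aq), so Q = [Ca^2+][SO4^2-]
Q = (1.51 × 10^-5)(2.69 × 10^-2) = 4.1 × 10^-7
Q < Ksp, so no precipitate of CaSO4 forms.

Q = 4.1e-7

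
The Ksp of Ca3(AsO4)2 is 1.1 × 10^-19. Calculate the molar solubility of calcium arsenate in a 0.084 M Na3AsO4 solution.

s = 8.3 × 10^-7 M

Ca3(AsO4)2(s) ⇌ 3 Ca^2+(aq) + 2 AsO4^3-(aq)
Ksp = [Ca^2+]^3[AsO4^3-]^2
Let s = moles of Ca3(AsO4)2 that dissolve per litre. [Ca^2+] = 3s, [AsO4^3-] = 0.084 + 2s ≈ 0.084 (since AsO4^3- from Na3AsO4 dominates).
Ksp ≈ (3s)^3 × (0.084)^2
s = 8.3 × 10^-7 M
Check: 2s = 1.7 x 10^-6 ≪ 0.084, so the approximation is valid.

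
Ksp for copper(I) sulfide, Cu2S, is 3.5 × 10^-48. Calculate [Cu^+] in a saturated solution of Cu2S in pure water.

1.9e-16 M

Cu2S(s) ⇌ 2 Cu^+ + S^2-
Ksp = [Cu^+]^2[S^2-]
Let s = molar solubility. Then [Cu^+] = 2s and [S^2-] = s.
So Ksp = (2s)^2 × s = 4s^3
s^3 = 3.5 × 10^-48 / 4, so s = 9.56 × 10^-17 M
[Cu^+] = 2s = 1.9 × 10^-16 M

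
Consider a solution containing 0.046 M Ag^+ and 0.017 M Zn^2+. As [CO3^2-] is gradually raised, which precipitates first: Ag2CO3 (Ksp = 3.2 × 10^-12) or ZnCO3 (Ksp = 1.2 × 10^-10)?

Each salt begins to precipitate when Q = Ksp, i.e. when [CO3^2-] reaches its threshold.
For Ag2CO3: 3.2 × 10^-12 = (0.046)^2 × [CO3^2-]  ⇒  [CO3^2-] = 1.5 x 10^-9 M.
For ZnCO3: 1.2 × 10^-10 = 0.017 × [CO3^2-]  ⇒  [CO3^2-] = 7.1 x 10^-9 M.
The salt with the lower threshold [CO3^2-] precipitates first: Ag2CO3.

Ag2CO3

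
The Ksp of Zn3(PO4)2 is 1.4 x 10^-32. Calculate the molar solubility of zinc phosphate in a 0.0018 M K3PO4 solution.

5.4e-10 M

Zn3(PO4)2(s) ⇌ 3 Zn^2+ + 2 PO4^3-
Ksp = [Zn^2+]^3[PO4^3-]^2
If s mol/L dissolves here, [Zn^2+] = 3s, [PO4^3-] = 0.0018 + 2s ≈ 0.0018 (since PO4^3- from K3PO4 dominates).
Ksp ≈ (3s)^3 × (0.0018)^2
s = 5.4 x 10^-10 M
Check: 2s = 1.1 × 10^-9 ≪ 0.0018, so the approximation is valid.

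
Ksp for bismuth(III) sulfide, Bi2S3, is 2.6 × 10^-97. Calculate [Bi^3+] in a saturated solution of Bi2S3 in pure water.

Bi2S3(s) ⇌ 2 Bi^3+ + 3 S^2-
Ksp = [Bi^3+]^2[S^2-]^3
If s mol/L of Bi2S3 dissolves, [Bi^3+] = 2s and [S^2-] = 3s.
So Ksp = (2s)^2 × (3s)^3 = 108s^5
Solving, s = (2.6 × 10^-97/108)^(1/5) = 1.89 × 10^-20 M
[Bi^3+] = 2s = 3.8 × 10^-20 M

[Bi^3+] = 3.8 x 10^-20 M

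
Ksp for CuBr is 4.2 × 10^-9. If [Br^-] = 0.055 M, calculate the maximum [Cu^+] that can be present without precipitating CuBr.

CuBr(s) ⇌ Cu^+(aq) + Br^-(aq)
Ksp = [Cu^+][Br^-]
Precipitation begins when Q = Ksp. With [Br^-] = 0.055 M:
4.2 × 10^-9 = (0.055) × [Cu^+]
[Cu^+] = (4.2 × 10^-9 / 5.5 × 10^-2) = 7.6 × 10^-8 M

[Cu^+] = 7.6 × 10^-8 M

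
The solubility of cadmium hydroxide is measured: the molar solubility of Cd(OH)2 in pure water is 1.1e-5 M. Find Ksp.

Cd(OH)2(s) ⇌ Cd^2+ + 2 OH^-
For each mole of Cd(OH)2 that dissolves: [Cd^2+] = s, [OH^-] = 2s.
Ksp = [Cd^2+][OH^-]^2
Ksp = s(2s)^2 = 4s^3
With s = 1.1 x 10^-5: Ksp = 5.3 × 10^-15

5.3 × 10^-15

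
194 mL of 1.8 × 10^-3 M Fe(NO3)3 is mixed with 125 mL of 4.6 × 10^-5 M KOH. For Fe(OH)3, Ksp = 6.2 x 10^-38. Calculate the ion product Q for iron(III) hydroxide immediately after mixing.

Total volume = 194 + 125 = 319 mL.
[Fe^3+] = 1.8 x 10^-3 × (194/319) = 1.09 × 10^-3 M
[OH^-] = 4.6 x 10^-5 × (125/319) = 1.80 × 10^-5 M
Fe(OH)3(s) ⇌ Fe^3+(aq) + 3 OH^-(aq), so Q = [Fe^3+][OH^-]^3
Q = (1.09 × 10^-3)(1.80 x 10^-5)^3 = 6.4 × 10^-18
Q > Ksp, so Fe(OH)3 will precipitate.

Q ≈ 6.4 x 10^-18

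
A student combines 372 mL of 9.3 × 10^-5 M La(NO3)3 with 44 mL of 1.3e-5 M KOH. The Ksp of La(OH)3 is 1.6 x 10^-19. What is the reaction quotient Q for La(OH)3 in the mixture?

Total volume = 372 + 44 = 416 mL.
[La^3+] = 9.3 x 10^-5 × (372/416) = 8.32 × 10^-5 M
[OH^-] = 1.3 x 10^-5 × (44/416) = 1.38 x 10^-6 M
La(OH)3(s) <=> La^3+ + 3 OH^-, so Q = [La^3+][OH^-]^3
Q = (8.32 × 10^-5)(1.38 × 10^-6)^3 = 2.2 × 10^-22
Q < Ksp, so no precipitate of La(OH)3 forms.

Q = 2.2 × 10^-22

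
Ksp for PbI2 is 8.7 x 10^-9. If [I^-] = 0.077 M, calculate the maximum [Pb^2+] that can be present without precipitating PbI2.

[Pb^2+] = 1.5e-6 M

PbI2(s) ⇌ Pb^2+(aq) + 2 I^-(aq)
Ksp = [Pb^2+][I^-]^2
Precipitation begins when Q = Ksp. With [I^-] = 0.077 M:
8.7 x 10^-9 = (0.077)^2 × [Pb^2+]
[Pb^2+] = (8.7 x 10^-9 / 5.93 × 10^-3) = 1.5 × 10^-6 M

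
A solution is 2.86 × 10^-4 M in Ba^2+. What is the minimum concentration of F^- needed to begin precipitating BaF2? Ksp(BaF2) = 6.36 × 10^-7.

4.72 × 10^-2 M

BaF2(s) ⇌ Ba^2+(aq) + 2 F^-(aq)
Ksp = [Ba^2+][F^-]^2
Precipitation begins when Q = Ksp. With [Ba^2+] = 2.86 × 10^-4 M:
6.36 × 10^-7 = (2.86 × 10^-4) × [F^-]^2
[F^-] = (6.36 × 10^-7 / 2.86 × 10^-4)^(1/2) = 4.72 × 10^-2 M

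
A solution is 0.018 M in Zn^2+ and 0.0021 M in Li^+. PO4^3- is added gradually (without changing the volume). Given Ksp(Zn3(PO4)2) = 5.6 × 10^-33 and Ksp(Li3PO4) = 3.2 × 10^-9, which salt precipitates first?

Precipitation of each salt starts when its ion product equals its Ksp.
For Zn3(PO4)2: 5.6 × 10^-33 = (0.018)^3 × [PO4^3-]^2  ⇒  [PO4^3-] = 3.1 × 10^-14 M.
For Li3PO4: 3.2 × 10^-9 = (0.0021)^3 × [PO4^3-]  ⇒  [PO4^3-] = 3.5 × 10^-1 M.
The salt with the lower threshold [PO4^3-] precipitates first: Zn3(PO4)2.

Zn3(PO4)2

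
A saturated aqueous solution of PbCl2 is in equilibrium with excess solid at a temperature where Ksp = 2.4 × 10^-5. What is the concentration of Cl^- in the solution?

[Cl^-] = 3.6 × 10^-2 M

PbCl2(s) <=> Pb^2+(aq) + 2 Cl^-(aq)
Ksp = [Pb^2+][Cl^-]^2
Let s = molar solubility. Then [Pb^2+] = s and [Cl^-] = 2s.
Substituting: Ksp = s(2s)^2 = 4s^3
s = (2.4 × 10^-5 / 4)^(1/3) = 1.82 × 10^-2 M
[Cl^-] = 2s = 3.6 × 10^-2 M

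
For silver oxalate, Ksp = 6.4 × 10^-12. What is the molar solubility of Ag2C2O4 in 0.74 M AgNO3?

s ≈ 1.2e-11 M

Ag2C2O4(s) ⇌ 2 Ag^+(aq) + C2O4^2-(aq)
Ksp = [Ag^+]^2[C2O4^2-]
Let s = moles of Ag2C2O4 that dissolve per litre. [Ag^+] = 0.74 + 2s ≈ 0.74, [C2O4^2-] = s (common-ion effect: Ag^+ is already 0.74 M).
Ksp ≈ (0.74)^2 × s
s = 1.2 × 10^-11 M
Check: 2s = 2.3 x 10^-11 ≪ 0.74, so the approximation is valid.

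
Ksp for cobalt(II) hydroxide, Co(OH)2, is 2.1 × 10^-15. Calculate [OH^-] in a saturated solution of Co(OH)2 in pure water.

[OH^-] ≈ 1.6e-5 M

Co(OH)2(s) ⇌ Co^2+(aq) + 2 OH^-(aq)
Ksp = [Co^2+][OH^-]^2
Let s = molar solubility. Then [Co^2+] = s and [OH^-] = 2s.
Substituting: Ksp = s(2s)^2 = 4s^3
s^3 = 2.1 × 10^-15 / 4, so s = 8.07 x 10^-6 M
[OH^-] = 2s = 1.6 × 10^-5 M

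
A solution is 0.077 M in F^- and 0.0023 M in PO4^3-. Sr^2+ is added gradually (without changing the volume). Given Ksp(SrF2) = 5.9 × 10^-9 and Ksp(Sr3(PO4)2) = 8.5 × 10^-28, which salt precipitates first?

Each salt begins to precipitate when Q = Ksp, i.e. when [Sr^2+] reaches its threshold.
For SrF2: 5.9 × 10^-9 = (0.077)^2 × [Sr^2+]  ⇒  [Sr^2+] = 1.0 × 10^-6 M.
For Sr3(PO4)2: 8.5 × 10^-28 = (0.0023)^2 × [Sr^2+]^3  ⇒  [Sr^2+] = 5.4 × 10^-8 M.
The salt with the lower threshold [Sr^2+] precipitates first: Sr3(PO4)2.

Sr3(PO4)2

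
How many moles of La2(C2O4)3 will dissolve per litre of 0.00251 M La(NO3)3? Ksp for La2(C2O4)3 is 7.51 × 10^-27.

La2(C2O4)3(s) ⇌ 2 La^3+(aq) + 3 C2O4^2-(aq)
Ksp = [La^3+]^2[C2O4^2-]^3
Let s be the molar solubility in this solution. [La^3+] = 0.00251 + 2s ≈ 0.00251, [C2O4^2-] = 3s (since La^3+ from La(NO3)3 dominates).
Ksp ≈ (0.00251)^2 × (3s)^3
s = 3.53 × 10^-8 M
Check: 2s = 7.1 × 10^-8 ≪ 0.00251, so the approximation is valid.

3.53 × 10^-8 M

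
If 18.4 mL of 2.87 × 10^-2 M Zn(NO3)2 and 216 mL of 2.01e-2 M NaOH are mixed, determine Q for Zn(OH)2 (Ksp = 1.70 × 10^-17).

7.73e-7

Total volume = 18.4 + 216 = 234.4 mL.
[Zn^2+] = 2.87 × 10^-2 × (18.4/234.4) = 2.253 × 10^-3 M
[OH^-] = 2.01 × 10^-2 × (216/234.4) = 1.852 × 10^-2 M
Zn(OH)2(s) ⇌ Zn^2+(aq) + 2 OH^-(aq), so Q = [Zn^2+][OH^-]^2
Q = (2.253 × 10^-3)(1.852 × 10^-2)^2 = 7.73 × 10^-7
Q > Ksp, so Zn(OH)2 will precipitate.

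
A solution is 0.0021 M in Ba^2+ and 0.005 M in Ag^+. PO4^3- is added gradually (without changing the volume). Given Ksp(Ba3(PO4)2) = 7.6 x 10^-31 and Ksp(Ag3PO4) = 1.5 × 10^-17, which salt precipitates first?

Ba3(PO4)2

Each salt begins to precipitate when Q = Ksp, i.e. when [PO4^3-] reaches its threshold.
For Ba3(PO4)2: 7.6 x 10^-31 = (0.0021)^3 × [PO4^3-]^2  ⇒  [PO4^3-] = 9.1 × 10^-12 M.
For Ag3PO4: 1.5 × 10^-17 = (0.005)^3 × [PO4^3-]  ⇒  [PO4^3-] = 1.2 x 10^-10 M.
The salt with the lower threshold [PO4^3-] precipitates first: Ba3(PO4)2.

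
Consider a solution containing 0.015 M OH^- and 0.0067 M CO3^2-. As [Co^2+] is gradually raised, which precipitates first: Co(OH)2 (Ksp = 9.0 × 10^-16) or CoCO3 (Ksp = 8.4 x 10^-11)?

Co(OH)2

Each salt begins to precipitate when Q = Ksp, i.e. when [Co^2+] reaches its threshold.
For Co(OH)2: 9.0 × 10^-16 = (0.015)^2 × [Co^2+]  ⇒  [Co^2+] = 4.0 × 10^-12 M.
For CoCO3: 8.4 x 10^-11 = 0.0067 × [Co^2+]  ⇒  [Co^2+] = 1.3 × 10^-8 M.
The salt with the lower threshold [Co^2+] precipitates first: Co(OH)2.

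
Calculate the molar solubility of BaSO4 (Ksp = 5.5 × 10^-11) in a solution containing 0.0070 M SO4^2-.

s ≈ 7.9 × 10^-9 M

BaSO4(s) <=> Ba^2+ + SO4^2-
Ksp = [Ba^2+][SO4^2-]
Let s be the molar solubility in this solution. [Ba^2+] = s, [SO4^2-] = 0.0070 + s ≈ 0.0070 (Ksp is small, so little additional dissolves).
Ksp ≈ s × 0.0070
s = 7.9 × 10^-9 M
Check: s = 7.9 × 10^-9 ≪ 0.0070, so the approximation is valid.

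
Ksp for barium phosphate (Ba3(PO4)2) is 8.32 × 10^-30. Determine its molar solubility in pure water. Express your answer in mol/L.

s ≈ 5.99 × 10^-7 M

Ba3(PO4)2(s) ⇌ 3 Ba^2+ + 2 PO4^3-
Ksp = [Ba^2+]^3[PO4^3-]^2
For each mole of Ba3(PO4)2 that dissolves: [Ba^2+] = 3s, [PO4^3-] = 2s.
Substituting: Ksp = (3s)^3(2s)^2 = 108s^5
s^5 = 8.32 × 10^-30 / 108, so s = 5.99 × 10^-7 M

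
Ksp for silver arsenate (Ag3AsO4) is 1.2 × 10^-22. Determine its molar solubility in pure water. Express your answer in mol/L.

s ≈ 1.5 × 10^-6 M

Ag3AsO4(s) <=> 3 Ag^+(aq) + AsO4^3-(aq)
Ksp = [Ag^+]^3[AsO4^3-]
Let s = molar solubility. Then [Ag^+] = 3s and [AsO4^3-] = s.
Ksp = (3s)^3s = 27s^4
s^4 = 1.2 × 10^-22 / 27, so s = 1.5 x 10^-6 M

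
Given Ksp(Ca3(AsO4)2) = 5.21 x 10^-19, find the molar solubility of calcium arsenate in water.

8.64 × 10^-5 M

Ca3(AsO4)2(s) ⇌ 3 Ca^2+(aq) + 2 AsO4^3-(aq)
Ksp = [Ca^2+]^3[AsO4^3-]^2
For each mole of Ca3(AsO4)2 that dissolves: [Ca^2+] = 3s, [AsO4^3-] = 2s.
Substituting: Ksp = (3s)^3(2s)^2 = 108s^5
s = (5.21 x 10^-19 / 108)^(1/5) = 8.64 × 10^-5 M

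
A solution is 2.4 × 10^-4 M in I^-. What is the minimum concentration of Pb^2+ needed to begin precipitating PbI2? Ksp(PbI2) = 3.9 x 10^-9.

PbI2(s) <=> Pb^2+(aq) + 2 I^-(aq)
Ksp = [Pb^2+][I^-]^2
Precipitation begins when Q = Ksp. With [I^-] = 2.4 × 10^-4 M:
3.9 x 10^-9 = (2.4 × 10^-4)^2 × [Pb^2+]
[Pb^2+] = (3.9 x 10^-9 / 5.76 × 10^-8) = 6.8 × 10^-2 M

[Pb^2+] ≈ 0.068 M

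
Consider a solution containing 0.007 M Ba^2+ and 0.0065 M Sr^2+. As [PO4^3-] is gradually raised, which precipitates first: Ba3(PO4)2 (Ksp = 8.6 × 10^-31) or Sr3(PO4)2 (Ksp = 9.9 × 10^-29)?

Precipitation of each salt starts when its ion product equals its Ksp.
For Ba3(PO4)2: 8.6 × 10^-31 = (0.007)^3 × [PO4^3-]^2  ⇒  [PO4^3-] = 1.6 x 10^-12 M.
For Sr3(PO4)2: 9.9 × 10^-29 = (0.0065)^3 × [PO4^3-]^2  ⇒  [PO4^3-] = 1.9 × 10^-11 M.
The salt with the lower threshold [PO4^3-] precipitates first: Ba3(PO4)2.

Ba3(PO4)2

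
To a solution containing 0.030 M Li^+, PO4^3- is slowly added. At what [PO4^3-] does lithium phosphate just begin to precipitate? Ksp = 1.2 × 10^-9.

[PO4^3-] = 4.4e-5 M

Li3PO4(s) <=> 3 Li^+(aq) + PO4^3-(aq)
Ksp = [Li^+]^3[PO4^3-]
Precipitation begins when Q = Ksp. With [Li^+] = 0.030 M:
1.2 × 10^-9 = (0.030)^3 × [PO4^3-]
[PO4^3-] = (1.2 × 10^-9 / 2.70 × 10^-5) = 4.4 × 10^-5 M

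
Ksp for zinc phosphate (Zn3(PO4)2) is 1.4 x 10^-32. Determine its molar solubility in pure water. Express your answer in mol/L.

s = 1.7e-7 M

Zn3(PO4)2(s) ⇌ 3 Zn^2+ + 2 PO4^3-
Ksp = [Zn^2+]^3[PO4^3-]^2
Let s = molar solubility. Then [Zn^2+] = 3s and [PO4^3-] = 2s.
Substituting: Ksp = (3s)^3(2s)^2 = 108s^5
s = (1.4 x 10^-32 / 108)^(1/5) = 1.7 × 10^-7 M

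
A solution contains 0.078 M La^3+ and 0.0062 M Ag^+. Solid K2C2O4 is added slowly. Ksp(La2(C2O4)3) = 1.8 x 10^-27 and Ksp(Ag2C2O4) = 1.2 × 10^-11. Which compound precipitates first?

Each salt begins to precipitate when Q = Ksp, i.e. when [C2O4^2-] reaches its threshold.
For La2(C2O4)3: 1.8 x 10^-27 = (0.078)^2 × [C2O4^2-]^3  ⇒  [C2O4^2-] = 6.7 × 10^-9 M.
For Ag2C2O4: 1.2 × 10^-11 = (0.0062)^2 × [C2O4^2-]  ⇒  [C2O4^2-] = 3.1 × 10^-7 M.
The salt with the lower threshold [C2O4^2-] precipitates first: La2(C2O4)3.

La2(C2O4)3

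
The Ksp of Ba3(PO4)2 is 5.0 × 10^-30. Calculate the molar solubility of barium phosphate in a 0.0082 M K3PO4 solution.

Ba3(PO4)2(s) <=> 3 Ba^2+(aq) + 2 PO4^3-(aq)
Ksp = [Ba^2+]^3[PO4^3-]^2
Let s be the molar solubility in this solution. [Ba^2+] = 3s, [PO4^3-] = 0.0082 + 2s ≈ 0.0082 (Ksp is small, so little additional dissolves).
Ksp ≈ (3s)^3 × (0.0082)^2
s = 1.4 × 10^-9 M
Check: 2s = 2.8 x 10^-9 ≪ 0.0082, so the approximation is valid.

s = 1.4 × 10^-9 M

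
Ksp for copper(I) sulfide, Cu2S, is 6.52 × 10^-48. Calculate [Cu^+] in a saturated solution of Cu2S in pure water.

[Cu^+] ≈ 2.35e-16 M

Cu2S(s) ⇌ 2 Cu^+ + S^2-
Ksp = [Cu^+]^2[S^2-]
If s mol/L of Cu2S dissolves, [Cu^+] = 2s and [S^2-] = s.
Substituting: Ksp = (2s)^2s = 4s^3
s = (6.52 × 10^-48 / 4)^(1/3) = 1.177 × 10^-16 M
[Cu^+] = 2s = 2.35 × 10^-16 M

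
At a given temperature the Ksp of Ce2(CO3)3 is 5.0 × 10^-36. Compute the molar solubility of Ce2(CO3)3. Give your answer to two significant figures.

Ce2(CO3)3(s) <=> 2 Ce^3+(aq) + 3 CO3^2-(aq)
Ksp = [Ce^3+]^2[CO3^2-]^3
With molar solubility s: [Ce^3+] = 2s, [CO3^2-] = 3s.
Ksp = (2s)^2(3s)^3 = 108s^5
s^5 = 5.0 × 10^-36 / 108, so s = 3.4 x 10^-8 M

s ≈ 3.4 × 10^-8 M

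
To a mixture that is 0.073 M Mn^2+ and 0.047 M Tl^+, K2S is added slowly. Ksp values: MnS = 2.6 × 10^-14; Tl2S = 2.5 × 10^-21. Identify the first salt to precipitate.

Tl2S

Each salt begins to precipitate when Q = Ksp, i.e. when [S^2-] reaches its threshold.
For MnS: 2.6 × 10^-14 = 0.073 × [S^2-]  ⇒  [S^2-] = 3.6 × 10^-13 M.
For Tl2S: 2.5 × 10^-21 = (0.047)^2 × [S^2-]  ⇒  [S^2-] = 1.1 x 10^-18 M.
The salt with the lower threshold [S^2-] precipitates first: Tl2S.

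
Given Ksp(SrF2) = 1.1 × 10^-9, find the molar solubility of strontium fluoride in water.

SrF2(s) <=> Sr^2+ + 2 F^-
Ksp = [Sr^2+][F^-]^2
Let s = molar solubility. Then [Sr^2+] = s and [F^-] = 2s.
Substituting: Ksp = s(2s)^2 = 4s^3
s^3 = 1.1 × 10^-9 / 4, so s = 6.5 x 10^-4 M

s = 6.5 × 10^-4 M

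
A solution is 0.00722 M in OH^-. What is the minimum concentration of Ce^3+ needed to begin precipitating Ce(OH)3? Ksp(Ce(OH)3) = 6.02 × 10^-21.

[Ce^3+] = 1.60 x 10^-14 M

Ce(OH)3(s) ⇌ Ce^3+(aq) + 3 OH^-(aq)
Ksp = [Ce^3+][OH^-]^3
Precipitation begins when Q = Ksp. With [OH^-] = 0.00722 M:
6.02 × 10^-21 = (0.00722)^3 × [Ce^3+]
[Ce^3+] = (6.02 × 10^-21 / 3.764 × 10^-7) = 1.60 × 10^-14 M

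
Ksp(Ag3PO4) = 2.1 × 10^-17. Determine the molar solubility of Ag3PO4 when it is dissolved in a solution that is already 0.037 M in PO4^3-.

Ag3PO4(s) <=> 3 Ag^+ + PO4^3-
Ksp = [Ag^+]^3[PO4^3-]
Let s be the molar solubility in this solution. [Ag^+] = 3s, [PO4^3-] = 0.037 + s ≈ 0.037 (common-ion effect: PO4^3- is already 0.037 M).
Ksp ≈ (3s)^3 × 0.037
s = 2.8 × 10^-6 M
Check: s = 2.8 × 10^-6 ≪ 0.037, so the approximation is valid.

s = 2.8 × 10^-6 M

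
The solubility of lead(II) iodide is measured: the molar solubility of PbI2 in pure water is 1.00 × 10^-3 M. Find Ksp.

PbI2(s) <=> Pb^2+ + 2 I^-
If s mol/L of PbI2 dissolves, [Pb^2+] = s and [I^-] = 2s.
Ksp = [Pb^2+][I^-]^2
So Ksp = s × (2s)^2 = 4s^3
Ksp = 4 × (1.00 × 10^-3)^3 = 4.00 × 10^-9

4.00 × 10^-9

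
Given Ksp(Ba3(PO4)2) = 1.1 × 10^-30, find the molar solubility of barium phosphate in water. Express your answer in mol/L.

Ba3(PO4)2(s) ⇌ 3 Ba^2+(aq) + 2 PO4^3-(aq)
Ksp = [Ba^2+]^3[PO4^3-]^2
If s mol/L of Ba3(PO4)2 dissolves, [Ba^2+] = 3s and [PO4^3-] = 2s.
Ksp = (3s)^3(2s)^2 = 108s^5
s = (1.1 × 10^-30 / 108)^(1/5) = 4.0 × 10^-7 M

s ≈ 4.0e-7 M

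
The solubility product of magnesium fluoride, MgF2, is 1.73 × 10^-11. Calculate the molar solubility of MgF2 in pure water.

MgF2(s) ⇌ Mg^2+(aq) + 2 F^-(aq)
Ksp = [Mg^2+][F^-]^2
For each mole of MgF2 that dissolves: [Mg^2+] = s, [F^-] = 2s.
Substituting: Ksp = s(2s)^2 = 4s^3
s = (1.73 × 10^-11 / 4)^(1/3) = 1.63 × 10^-4 M

s = 1.63 × 10^-4 M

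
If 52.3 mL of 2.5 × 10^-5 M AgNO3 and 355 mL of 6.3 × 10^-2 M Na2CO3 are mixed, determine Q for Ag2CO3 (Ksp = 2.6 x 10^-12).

Q = 5.7 × 10^-13

Total volume = 52.3 + 355 = 407.3 mL.
[Ag^+] = 2.5 x 10^-5 × (52.3/407.3) = 3.21 × 10^-6 M
[CO3^2-] = 6.3 × 10^-2 × (355/407.3) = 5.49 x 10^-2 M
Ag2CO3(s) ⇌ 2 Ag^+(aq) + CO3^2-(aq), so Q = [Ag^+]^2[CO3^2-]
Q = (3.21 x 10^-6)^2(5.49 x 10^-2) = 5.7 x 10^-13
Q < Ksp, so no precipitate of Ag2CO3 forms.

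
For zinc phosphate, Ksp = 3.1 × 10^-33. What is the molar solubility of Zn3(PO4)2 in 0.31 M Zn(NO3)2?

s = 1.6 × 10^-16 M

Zn3(PO4)2(s) <=> 3 Zn^2+(aq) + 2 PO4^3-(aq)
Ksp = [Zn^2+]^3[PO4^3-]^2
Let s = moles of Zn3(PO4)2 that dissolve per litre. [Zn^2+] = 0.31 + 3s ≈ 0.31, [PO4^3-] = 2s (common-ion effect: Zn^2+ is already 0.31 M).
Ksp ≈ (0.31)^3 × (2s)^2
s = 1.6 × 10^-16 M
Check: 3s = 4.8 × 10^-16 ≪ 0.31, so the approximation is valid.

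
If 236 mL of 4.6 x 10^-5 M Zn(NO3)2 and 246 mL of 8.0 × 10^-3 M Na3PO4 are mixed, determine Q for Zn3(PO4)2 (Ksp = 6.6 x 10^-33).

Total volume = 236 + 246 = 482 mL.
[Zn^2+] = 4.6 x 10^-5 × (236/482) = 2.25 x 10^-5 M
[PO4^3-] = 8.0 × 10^-3 × (246/482) = 4.08 x 10^-3 M
Zn3(PO4)2(s) <=> 3 Zn^2+(aq) + 2 PO4^3-(aq), so Q = [Zn^2+]^3[PO4^3-]^2
Q = (2.25 × 10^-5)^3(4.08 × 10^-3)^2 = 1.9 x 10^-19
Q > Ksp, so Zn3(PO4)2 will precipitate.

Q ≈ 1.9 x 10^-19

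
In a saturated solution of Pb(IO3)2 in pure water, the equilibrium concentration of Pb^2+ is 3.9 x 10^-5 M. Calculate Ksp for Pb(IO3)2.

Pb(IO3)2(s) ⇌ Pb^2+ + 2 IO3^-
Stoichiometry gives [IO3^-] = (2/1)[Pb^2+] = 7.80 × 10^-5 M.
Ksp = [Pb^2+][IO3^-]^2
Ksp = 3.9 x 10^-5 × (7.80 x 10^-5)^2 = 2.4 × 10^-13

2.4 × 10^-13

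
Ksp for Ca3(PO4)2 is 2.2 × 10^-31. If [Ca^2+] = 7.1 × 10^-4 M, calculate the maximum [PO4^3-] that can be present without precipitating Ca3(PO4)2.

Ca3(PO4)2(s) ⇌ 3 Ca^2+(aq) + 2 PO4^3-(aq)
Ksp = [Ca^2+]^3[PO4^3-]^2
Precipitation begins when Q = Ksp. With [Ca^2+] = 7.1 × 10^-4 M:
2.2 × 10^-31 = (7.1 × 10^-4)^3 × [PO4^3-]^2
[PO4^3-] = (2.2 × 10^-31 / 3.58 × 10^-10)^(1/2) = 2.5 × 10^-11 M

[PO4^3-] = 2.5 x 10^-11 M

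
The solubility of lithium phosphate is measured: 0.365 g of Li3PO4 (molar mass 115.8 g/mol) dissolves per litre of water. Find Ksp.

Molar solubility s = (3.65 × 10^-1 g/L) / (115.8 g/mol) = 3.152 × 10^-3 M.
Li3PO4(s) ⇌ 3 Li^+(aq) + PO4^3-(aq)
With molar solubility s: [Li^+] = 3s, [PO4^3-] = s.
Ksp = [Li^+]^3[PO4^3-]
Ksp = (3s)^3s = 27s^4
With s = 3.152 × 10^-3: Ksp = 2.67 x 10^-9

Ksp ≈ 2.67 × 10^-9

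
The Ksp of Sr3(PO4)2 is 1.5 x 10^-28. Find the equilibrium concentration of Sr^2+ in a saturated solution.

Sr3(PO4)2(s) ⇌ 3 Sr^2+(aq) + 2 PO4^3-(aq)
Ksp = [Sr^2+]^3[PO4^3-]^2
With molar solubility s: [Sr^2+] = 3s, [PO4^3-] = 2s.
Substituting: Ksp = (3s)^3(2s)^2 = 108s^5
Solving, s = (1.5 x 10^-28/108)^(1/5) = 1.07 × 10^-6 M
[Sr^2+] = 3s = 3.2 × 10^-6 M

[Sr^2+] = 3.2e-6 M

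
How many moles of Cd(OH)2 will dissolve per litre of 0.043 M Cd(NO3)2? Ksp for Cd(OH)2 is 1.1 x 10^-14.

2.5 × 10^-7 M

Cd(OH)2(s) ⇌ Cd^2+(aq) + 2 OH^-(aq)
Ksp = [Cd^2+][OH^-]^2
Let s be the molar solubility in this solution. [Cd^2+] = 0.043 + s ≈ 0.043, [OH^-] = 2s (Ksp is small, so little additional dissolves).
Ksp ≈ 0.043 × (2s)^2
s = 2.5 x 10^-7 M
Check: s = 2.5 × 10^-7 ≪ 0.043, so the approximation is valid.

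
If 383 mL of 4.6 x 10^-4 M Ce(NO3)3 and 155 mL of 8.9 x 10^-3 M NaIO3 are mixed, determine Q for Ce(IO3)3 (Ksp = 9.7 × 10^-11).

Total volume = 383 + 155 = 538 mL.
[Ce^3+] = 4.6 × 10^-4 × (383/538) = 3.27 × 10^-4 M
[IO3^-] = 8.9 × 10^-3 × (155/538) = 2.56 × 10^-3 M
Ce(IO3)3(s) ⇌ Ce^3+ + 3 IO3^-, so Q = [Ce^3+][IO3^-]^3
Q = (3.27 × 10^-4)(2.56 × 10^-3)^3 = 5.5 x 10^-12
Q < Ksp, so no precipitate of Ce(IO3)3 forms.

5.5 x 10^-12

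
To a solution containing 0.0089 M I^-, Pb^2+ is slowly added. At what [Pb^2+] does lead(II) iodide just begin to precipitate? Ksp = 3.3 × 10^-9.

[Pb^2+] ≈ 4.2 x 10^-5 M

PbI2(s) <=> Pb^2+(aq) + 2 I^-(aq)
Ksp = [Pb^2+][I^-]^2
Precipitation begins when Q = Ksp. With [I^-] = 0.0089 M:
3.3 × 10^-9 = (0.0089)^2 × [Pb^2+]
[Pb^2+] = (3.3 × 10^-9 / 7.92 x 10^-5) = 4.2 × 10^-5 M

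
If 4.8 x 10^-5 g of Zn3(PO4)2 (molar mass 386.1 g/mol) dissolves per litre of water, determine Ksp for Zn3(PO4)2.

Ksp ≈ 3.2e-33

Molar solubility s = (4.8 x 10^-5 g/L) / (386.1 g/mol) = 1.24 x 10^-7 M.
Zn3(PO4)2(s) <=> 3 Zn^2+(aq) + 2 PO4^3-(aq)
With molar solubility s: [Zn^2+] = 3s, [PO4^3-] = 2s.
Ksp = [Zn^2+]^3[PO4^3-]^2
Substituting: Ksp = (3s)^3(2s)^2 = 108s^5
With s = 1.24 × 10^-7: Ksp = 3.2 x 10^-33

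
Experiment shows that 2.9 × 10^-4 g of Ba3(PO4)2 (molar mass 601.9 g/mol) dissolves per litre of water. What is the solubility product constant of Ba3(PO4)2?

2.8 x 10^-30

Molar solubility s = (2.9 x 10^-4 g/L) / (601.9 g/mol) = 4.82 x 10^-7 M.
Ba3(PO4)2(s) <=> 3 Ba^2+ + 2 PO4^3-
For each mole of Ba3(PO4)2 that dissolves: [Ba^2+] = 3s, [PO4^3-] = 2s.
Ksp = [Ba^2+]^3[PO4^3-]^2
Substituting: Ksp = (3s)^3(2s)^2 = 108s^5
Ksp = 108 × (4.82 × 10^-7)^5 = 2.8 x 10^-30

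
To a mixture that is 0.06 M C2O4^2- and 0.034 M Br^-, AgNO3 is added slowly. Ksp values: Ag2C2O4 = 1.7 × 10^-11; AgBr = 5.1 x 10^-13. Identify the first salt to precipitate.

AgBr

Precipitation of each salt starts when its ion product equals its Ksp.
For Ag2C2O4: 1.7 × 10^-11 = 0.06 × [Ag^+]^2  ⇒  [Ag^+] = 1.7 × 10^-5 M.
For AgBr: 5.1 x 10^-13 = 0.034 × [Ag^+]  ⇒  [Ag^+] = 1.5 × 10^-11 M.
The salt with the lower threshold [Ag^+] precipitates first: AgBr.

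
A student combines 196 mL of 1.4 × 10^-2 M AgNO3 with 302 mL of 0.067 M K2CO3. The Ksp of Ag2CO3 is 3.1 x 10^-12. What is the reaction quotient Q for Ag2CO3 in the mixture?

Q = 1.2 × 10^-6

Total volume = 196 + 302 = 498 mL.
[Ag^+] = 1.4 × 10^-2 × (196/498) = 5.51 × 10^-3 M
[CO3^2-] = 6.7 × 10^-2 × (302/498) = 4.06 × 10^-2 M
Ag2CO3(s) ⇌ 2 Ag^+ + CO3^2-, so Q = [Ag^+]^2[CO3^2-]
Q = (5.51 × 10^-3)^2(4.06 × 10^-2) = 1.2 x 10^-6
Q > Ksp, so Ag2CO3 will precipitate.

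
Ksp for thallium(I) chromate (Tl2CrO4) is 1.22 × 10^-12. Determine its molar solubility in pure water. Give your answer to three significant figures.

Tl2CrO4(s) <=> 2 Tl^+ + CrO4^2-
Ksp = [Tl^+]^2[CrO4^2-]
Let s = molar solubility. Then [Tl^+] = 2s and [CrO4^2-] = s.
So Ksp = (2s)^2 × s = 4s^3
s = (1.22 × 10^-12 / 4)^(1/3) = 6.73 × 10^-5 M

s = 6.73 × 10^-5 M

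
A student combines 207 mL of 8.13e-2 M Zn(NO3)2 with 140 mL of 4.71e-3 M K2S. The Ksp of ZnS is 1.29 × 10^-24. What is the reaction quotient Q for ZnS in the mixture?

Q ≈ 9.22 × 10^-5

Total volume = 207 + 140 = 347 mL.
[Zn^2+] = 8.13 × 10^-2 × (207/347) = 4.850 × 10^-2 M
[S^2-] = 4.71 x 10^-3 × (140/347) = 1.900 x 10^-3 M
ZnS(s) ⇌ Zn^2+ + S^2-, so Q = [Zn^2+][S^2-]
Q = (4.850 × 10^-2)(1.900 × 10^-3) = 9.22 × 10^-5
Q > Ksp, so ZnS will precipitate.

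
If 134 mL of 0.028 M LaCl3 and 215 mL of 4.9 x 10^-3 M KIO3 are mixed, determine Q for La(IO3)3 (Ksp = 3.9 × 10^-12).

Q = 3.0 x 10^-10

Total volume = 134 + 215 = 349 mL.
[La^3+] = 2.8 x 10^-2 × (134/349) = 1.08 x 10^-2 M
[IO3^-] = 4.9 × 10^-3 × (215/349) = 3.02 × 10^-3 M
La(IO3)3(s) ⇌ La^3+ + 3 IO3^-, so Q = [La^3+][IO3^-]^3
Q = (1.08 x 10^-2)(3.02 × 10^-3)^3 = 3.0 x 10^-10
Q > Ksp, so La(IO3)3 will precipitate.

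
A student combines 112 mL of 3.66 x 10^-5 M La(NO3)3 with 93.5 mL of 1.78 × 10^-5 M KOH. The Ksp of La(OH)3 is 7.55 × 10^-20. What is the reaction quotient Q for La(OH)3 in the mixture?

Total volume = 112 + 93.5 = 205.5 mL.
[La^3+] = 3.66 × 10^-5 × (112/205.5) = 1.995 × 10^-5 M
[OH^-] = 1.78 × 10^-5 × (93.5/205.5) = 8.099 x 10^-6 M
La(OH)3(s) ⇌ La^3+ + 3 OH^-, so Q = [La^3+][OH^-]^3
Q = (1.995 × 10^-5)(8.099 × 10^-6)^3 = 1.06 × 10^-20
Q < Ksp, so no precipitate of La(OH)3 forms.

Q ≈ 1.06 × 10^-20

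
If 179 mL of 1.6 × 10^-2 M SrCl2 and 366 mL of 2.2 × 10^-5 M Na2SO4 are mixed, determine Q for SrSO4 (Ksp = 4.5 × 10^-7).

Q = 7.8 × 10^-8

Total volume = 179 + 366 = 545 mL.
[Sr^2+] = 1.6 × 10^-2 × (179/545) = 5.26 x 10^-3 M
[SO4^2-] = 2.2 × 10^-5 × (366/545) = 1.48 x 10^-5 M
SrSO4(s) <=> Sr^2+(aq) + SO4^2-(aq), so Q = [Sr^2+][SO4^2-]
Q = (5.26 × 10^-3)(1.48 x 10^-5) = 7.8 x 10^-8
Q < Ksp, so no precipitate of SrSO4 forms.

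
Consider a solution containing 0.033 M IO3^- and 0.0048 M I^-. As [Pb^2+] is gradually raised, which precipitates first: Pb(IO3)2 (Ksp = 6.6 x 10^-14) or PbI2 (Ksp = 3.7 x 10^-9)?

Each salt begins to precipitate when Q = Ksp, i.e. when [Pb^2+] reaches its threshold.
For Pb(IO3)2: 6.6 x 10^-14 = (0.033)^2 × [Pb^2+]  ⇒  [Pb^2+] = 6.1 × 10^-11 M.
For PbI2: 3.7 x 10^-9 = (0.0048)^2 × [Pb^2+]  ⇒  [Pb^2+] = 1.6 x 10^-4 M.
The salt with the lower threshold [Pb^2+] precipitates first: Pb(IO3)2.

Pb(IO3)2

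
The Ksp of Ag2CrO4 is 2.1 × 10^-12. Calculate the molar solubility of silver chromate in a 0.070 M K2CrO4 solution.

Ag2CrO4(s) <=> 2 Ag^+(aq) + CrO4^2-(aq)
Ksp = [Ag^+]^2[CrO4^2-]
Let s be the molar solubility in this solution. [Ag^+] = 2s, [CrO4^2-] = 0.070 + s ≈ 0.070 (common-ion effect: CrO4^2- is already 0.070 M).
Ksp ≈ (2s)^2 × 0.070
s = 2.7 × 10^-6 M
Check: s = 2.7 x 10^-6 ≪ 0.070, so the approximation is valid.

s = 2.7e-6 M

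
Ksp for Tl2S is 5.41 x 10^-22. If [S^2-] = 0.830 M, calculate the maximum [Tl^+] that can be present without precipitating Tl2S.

[Tl^+] = 2.55e-11 M

Tl2S(s) ⇌ 2 Tl^+ + S^2-
Ksp = [Tl^+]^2[S^2-]
Precipitation begins when Q = Ksp. With [S^2-] = 0.830 M:
5.41 x 10^-22 = (0.830) × [Tl^+]^2
[Tl^+] = (5.41 x 10^-22 / 8.30 x 10^-1)^(1/2) = 2.55 × 10^-11 M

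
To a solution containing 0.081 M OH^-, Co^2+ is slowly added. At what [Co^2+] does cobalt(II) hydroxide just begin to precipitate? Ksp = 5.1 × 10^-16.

[Co^2+] ≈ 7.8 × 10^-14 M

Co(OH)2(s) ⇌ Co^2+(aq) + 2 OH^-(aq)
Ksp = [Co^2+][OH^-]^2
Precipitation begins when Q = Ksp. With [OH^-] = 0.081 M:
5.1 × 10^-16 = (0.081)^2 × [Co^2+]
[Co^2+] = (5.1 × 10^-16 / 6.56 × 10^-3) = 7.8 × 10^-14 M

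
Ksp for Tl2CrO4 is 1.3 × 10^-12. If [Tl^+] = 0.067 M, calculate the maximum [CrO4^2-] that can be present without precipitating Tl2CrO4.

2.9e-10 M

Tl2CrO4(s) <=> 2 Tl^+(aq) + CrO4^2-(aq)
Ksp = [Tl^+]^2[CrO4^2-]
Precipitation begins when Q = Ksp. With [Tl^+] = 0.067 M:
1.3 × 10^-12 = (0.067)^2 × [CrO4^2-]
[CrO4^2-] = (1.3 × 10^-12 / 4.49 × 10^-3) = 2.9 × 10^-10 M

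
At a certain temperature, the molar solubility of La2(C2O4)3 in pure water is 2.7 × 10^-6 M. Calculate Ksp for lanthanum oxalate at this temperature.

La2(C2O4)3(s) ⇌ 2 La^3+(aq) + 3 C2O4^2-(aq)
With molar solubility s: [La^3+] = 2s, [C2O4^2-] = 3s.
Ksp = [La^3+]^2[C2O4^2-]^3
Substituting: Ksp = (2s)^2(3s)^3 = 108s^5
Ksp = 108 × (2.7 x 10^-6)^5 = 1.5 x 10^-26

1.5 x 10^-26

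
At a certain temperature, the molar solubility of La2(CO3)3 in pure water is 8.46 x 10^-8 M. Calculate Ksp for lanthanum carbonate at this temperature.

Ksp ≈ 4.68 x 10^-34

La2(CO3)3(s) <=> 2 La^3+(aq) + 3 CO3^2-(aq)
If s mol/L of La2(CO3)3 dissolves, [La^3+] = 2s and [CO3^2-] = 3s.
Ksp = [La^3+]^2[CO3^2-]^3
Substituting: Ksp = (2s)^2(3s)^3 = 108s^5
Ksp = 108 × (8.46 × 10^-8)^5 = 4.68 × 10^-34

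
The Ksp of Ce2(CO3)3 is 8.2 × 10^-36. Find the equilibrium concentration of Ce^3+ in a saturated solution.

Ce2(CO3)3(s) <=> 2 Ce^3+ + 3 CO3^2-
Ksp = [Ce^3+]^2[CO3^2-]^3
If s mol/L of Ce2(CO3)3 dissolves, [Ce^3+] = 2s and [CO3^2-] = 3s.
Ksp = (2s)^2(3s)^3 = 108s^5
Solving, s = (8.2 × 10^-36/108)^(1/5) = 3.77 × 10^-8 M
[Ce^3+] = 2s = 7.5 x 10^-8 M

[Ce^3+] ≈ 7.5 × 10^-8 M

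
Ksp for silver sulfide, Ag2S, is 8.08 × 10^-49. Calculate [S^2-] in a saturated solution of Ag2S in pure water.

Ag2S(s) ⇌ 2 Ag^+ + S^2-
Ksp = [Ag^+]^2[S^2-]
If s mol/L of Ag2S dissolves, [Ag^+] = 2s and [S^2-] = s.
Substituting: Ksp = (2s)^2s = 4s^3
s = (8.08 × 10^-49 / 4)^(1/3) = 5.867 × 10^-17 M
[S^2-] = s = 5.87 × 10^-17 M

[S^2-] ≈ 5.87 × 10^-17 M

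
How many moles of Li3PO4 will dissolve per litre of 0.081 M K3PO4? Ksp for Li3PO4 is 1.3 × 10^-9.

Li3PO4(s) ⇌ 3 Li^+ + PO4^3-
Ksp = [Li^+]^3[PO4^3-]
Let s = moles of Li3PO4 that dissolve per litre. [Li^+] = 3s, [PO4^3-] = 0.081 + s ≈ 0.081 (Ksp is small, so little additional dissolves).
Ksp ≈ (3s)^3 × 0.081
s = 8.4 x 10^-4 M
Check: s = 8.4 x 10^-4 ≪ 0.081, so the approximation is valid.

8.4e-4 M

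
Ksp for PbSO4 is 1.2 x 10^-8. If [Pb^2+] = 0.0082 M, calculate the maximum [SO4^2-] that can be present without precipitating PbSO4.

PbSO4(s) ⇌ Pb^2+ + SO4^2-
Ksp = [Pb^2+][SO4^2-]
Precipitation begins when Q = Ksp. With [Pb^2+] = 0.0082 M:
1.2 x 10^-8 = (0.0082) × [SO4^2-]
[SO4^2-] = (1.2 x 10^-8 / 8.2 x 10^-3) = 1.5 × 10^-6 M

[SO4^2-] ≈ 1.5 x 10^-6 M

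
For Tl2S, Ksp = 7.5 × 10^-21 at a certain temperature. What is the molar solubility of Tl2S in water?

Tl2S(s) ⇌ 2 Tl^+ + S^2-
Ksp = [Tl^+]^2[S^2-]
If s mol/L of Tl2S dissolves, [Tl^+] = 2s and [S^2-] = s.
Substituting: Ksp = (2s)^2s = 4s^3
s = (7.5 × 10^-21 / 4)^(1/3) = 1.2 × 10^-7 M

1.2 x 10^-7 M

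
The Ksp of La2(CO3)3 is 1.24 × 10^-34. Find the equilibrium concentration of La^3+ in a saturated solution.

[La^3+] ≈ 1.30 × 10^-7 M

La2(CO3)3(s) ⇌ 2 La^3+(aq) + 3 CO3^2-(aq)
Ksp = [La^3+]^2[CO3^2-]^3
If s mol/L of La2(CO3)3 dissolves, [La^3+] = 2s and [CO3^2-] = 3s.
So Ksp = (2s)^2 × (3s)^3 = 108s^5
s^5 = 1.24 × 10^-34 / 108, so s = 6.486 × 10^-8 M
[La^3+] = 2s = 1.30 × 10^-7 M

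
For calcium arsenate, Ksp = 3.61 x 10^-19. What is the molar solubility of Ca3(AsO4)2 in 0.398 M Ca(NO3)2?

Ca3(AsO4)2(s) ⇌ 3 Ca^2+(aq) + 2 AsO4^3-(aq)
Ksp = [Ca^2+]^3[AsO4^3-]^2
If s mol/L dissolves here, [Ca^2+] = 0.398 + 3s ≈ 0.398, [AsO4^3-] = 2s (common-ion effect: Ca^2+ is already 0.398 M).
Ksp ≈ (0.398)^3 × (2s)^2
s = 1.20 × 10^-9 M
Check: 3s = 3.6 × 10^-9 ≪ 0.398, so the approximation is valid.

1.20 x 10^-9 M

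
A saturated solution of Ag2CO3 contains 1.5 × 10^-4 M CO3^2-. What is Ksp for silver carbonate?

Ksp ≈ 1.4e-11

Ag2CO3(s) <=> 2 Ag^+ + CO3^2-
Stoichiometry gives [Ag^+] = (2/1)[CO3^2-] = 3.00 × 10^-4 M.
Ksp = [Ag^+]^2[CO3^2-]
Ksp = (3.00 × 10^-4)^2 × 1.5 × 10^-4 = 1.4 × 10^-11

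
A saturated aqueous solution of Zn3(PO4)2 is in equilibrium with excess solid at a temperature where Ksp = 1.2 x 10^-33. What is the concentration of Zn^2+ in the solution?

Zn3(PO4)2(s) ⇌ 3 Zn^2+(aq) + 2 PO4^3-(aq)
Ksp = [Zn^2+]^3[PO4^3-]^2
Let s = molar solubility. Then [Zn^2+] = 3s and [PO4^3-] = 2s.
So Ksp = (3s)^3 × (2s)^2 = 108s^5
s^5 = 1.2 x 10^-33 / 108, so s = 1.02 x 10^-7 M
[Zn^2+] = 3s = 3.1 × 10^-7 M

3.1 x 10^-7 M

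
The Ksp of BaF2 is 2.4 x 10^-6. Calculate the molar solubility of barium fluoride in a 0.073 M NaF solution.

s ≈ 4.5e-4 M

BaF2(s) ⇌ Ba^2+ + 2 F^-
Ksp = [Ba^2+][F^-]^2
If s mol/L dissolves here, [Ba^2+] = s, [F^-] = 0.073 + 2s ≈ 0.073 (common-ion effect: F^- is already 0.073 M).
Ksp ≈ s × (0.073)^2
s = 4.5 × 10^-4 M
Check: 2s = 9.0 x 10^-4 ≪ 0.073, so the approximation is valid.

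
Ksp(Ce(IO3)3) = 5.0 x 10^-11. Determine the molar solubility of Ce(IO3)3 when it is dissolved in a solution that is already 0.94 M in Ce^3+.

Ce(IO3)3(s) ⇌ Ce^3+ + 3 IO3^-
Ksp = [Ce^3+][IO3^-]^3
If s mol/L dissolves here, [Ce^3+] = 0.94 + s ≈ 0.94, [IO3^-] = 3s (Ksp is small, so little additional dissolves).
Ksp ≈ 0.94 × (3s)^3
s = 1.3 x 10^-4 M
Check: s = 1.3 × 10^-4 ≪ 0.94, so the approximation is valid.

s = 1.3 × 10^-4 M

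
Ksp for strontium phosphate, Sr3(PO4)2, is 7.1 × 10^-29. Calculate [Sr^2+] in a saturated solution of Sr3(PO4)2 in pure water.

2.8 x 10^-6 M

Sr3(PO4)2(s) <=> 3 Sr^2+ + 2 PO4^3-
Ksp = [Sr^2+]^3[PO4^3-]^2
With molar solubility s: [Sr^2+] = 3s, [PO4^3-] = 2s.
Substituting: Ksp = (3s)^3(2s)^2 = 108s^5
s^5 = 7.1 × 10^-29 / 108, so s = 9.20 × 10^-7 M
[Sr^2+] = 3s = 2.8 × 10^-6 M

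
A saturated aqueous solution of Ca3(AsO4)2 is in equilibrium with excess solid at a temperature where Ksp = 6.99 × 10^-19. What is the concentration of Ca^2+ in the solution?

2.75 × 10^-4 M

Ca3(AsO4)2(s) <=> 3 Ca^2+(aq) + 2 AsO4^3-(aq)
Ksp = [Ca^2+]^3[AsO4^3-]^2
For each mole of Ca3(AsO4)2 that dissolves: [Ca^2+] = 3s, [AsO4^3-] = 2s.
Substituting: Ksp = (3s)^3(2s)^2 = 108s^5
s^5 = 6.99 × 10^-19 / 108, so s = 9.167 × 10^-5 M
[Ca^2+] = 3s = 2.75 × 10^-4 M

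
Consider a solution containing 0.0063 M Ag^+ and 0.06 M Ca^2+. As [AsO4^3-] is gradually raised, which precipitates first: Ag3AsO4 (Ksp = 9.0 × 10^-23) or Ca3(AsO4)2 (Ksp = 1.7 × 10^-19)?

Precipitation of each salt starts when its ion product equals its Ksp.
For Ag3AsO4: 9.0 × 10^-23 = (0.0063)^3 × [AsO4^3-]  ⇒  [AsO4^3-] = 3.6 x 10^-16 M.
For Ca3(AsO4)2: 1.7 × 10^-19 = (0.06)^3 × [AsO4^3-]^2  ⇒  [AsO4^3-] = 2.8 x 10^-8 M.
The salt with the lower threshold [AsO4^3-] precipitates first: Ag3AsO4.

Ag3AsO4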